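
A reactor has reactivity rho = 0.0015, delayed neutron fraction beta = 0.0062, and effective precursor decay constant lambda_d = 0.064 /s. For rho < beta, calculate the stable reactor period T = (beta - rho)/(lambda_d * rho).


T = (beta - rho) / (lambda_d * rho)
T = (0.0062 - 0.0015) / (0.064 * 0.0015)
T = 48.958 s

48.958


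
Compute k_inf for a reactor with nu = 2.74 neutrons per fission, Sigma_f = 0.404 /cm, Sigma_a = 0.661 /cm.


k_inf = nu * Sigma_f / Sigma_a
k_inf = 2.74 * 0.404 / 0.661
k_inf = 1.6747

1.6747


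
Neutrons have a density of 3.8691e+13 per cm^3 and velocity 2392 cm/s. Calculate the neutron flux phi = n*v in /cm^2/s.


phi = n * v
phi = 3.8691e+13 * 2392
phi = 9.2549e+16 /cm^2/s

9.2549e+16


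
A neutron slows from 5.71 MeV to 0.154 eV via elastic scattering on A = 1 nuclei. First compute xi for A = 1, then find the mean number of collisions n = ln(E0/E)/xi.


xi = 1 + (A-1)^2/(2A)*ln((A-1)/(A+1)) = 1 (for A = 1)
n = ln(E0/E) / xi
n = ln(5.71e6 / 0.154) / 1
n = ln(3.707792e+07) / 1 = 17.429

17.429


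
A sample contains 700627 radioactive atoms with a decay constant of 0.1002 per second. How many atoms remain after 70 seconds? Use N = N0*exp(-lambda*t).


N = N0 * exp(-lambda * t)
N = 700627 * exp(-0.1002 * 70)
N = 630.01

630.01


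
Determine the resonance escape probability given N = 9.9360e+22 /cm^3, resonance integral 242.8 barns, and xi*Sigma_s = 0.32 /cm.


p = exp(-N * I * 1e-24 / (xi*Sigma_s))
p = exp(-9.9360e+22 * 242.8 * 1e-24 / 0.32)
p = 1.8147e-33

1.8147e-33


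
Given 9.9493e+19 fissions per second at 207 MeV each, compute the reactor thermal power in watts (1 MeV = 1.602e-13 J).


P = fission_rate * E_MeV * 1.602e-13
P = 9.9493e+19 * 207 * 1.602e-13
P = 3.2993e+09 W

3.2993e+09


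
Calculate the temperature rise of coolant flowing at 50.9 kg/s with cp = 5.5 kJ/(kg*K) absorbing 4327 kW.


dT = Q / (m_dot * cp)
dT = 4327 / (50.9 * 5.5)
dT = 15.456 C

15.456


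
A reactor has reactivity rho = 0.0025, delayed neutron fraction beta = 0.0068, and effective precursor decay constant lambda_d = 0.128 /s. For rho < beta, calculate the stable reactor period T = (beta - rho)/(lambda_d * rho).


T = (beta - rho) / (lambda_d * rho)
T = (0.0068 - 0.0025) / (0.128 * 0.0025)
T = 13.437 s

13.437


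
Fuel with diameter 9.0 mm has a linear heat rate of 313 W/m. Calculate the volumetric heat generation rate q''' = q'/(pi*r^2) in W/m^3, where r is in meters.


r = D / 2 / 1000 = 9.0 / 2 / 1000 = 0.0045 m
q''' = q' / (pi * r^2)
q''' = 313 / (pi * 0.0045^2)
q''' = 4.9200e+06 W/m^3

4.9200e+06


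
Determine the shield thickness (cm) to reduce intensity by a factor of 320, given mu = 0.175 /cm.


x = ln(factor) / mu
x = ln(320) / 0.175
x = 32.962 cm

32.962


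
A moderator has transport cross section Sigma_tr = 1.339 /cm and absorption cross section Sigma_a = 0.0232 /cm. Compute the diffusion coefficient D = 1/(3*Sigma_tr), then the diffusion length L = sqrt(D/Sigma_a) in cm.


D = 1 / (3 * Sigma_tr) = 1 / (3 * 1.339) = 0.2489420 cm
L = sqrt(D / Sigma_a)
L = sqrt(0.2489420 / 0.0232)
L = 3.2757 cm

3.2757


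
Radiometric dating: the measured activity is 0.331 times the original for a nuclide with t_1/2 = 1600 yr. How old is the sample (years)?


lambda = ln(2) / t_half = ln(2) / 1600 = 4.332170e-04 /yr
t = -ln(A/A0) / lambda
t = -ln(0.331) / 4.332170e-04
t = 2552.2 yr

2552.2


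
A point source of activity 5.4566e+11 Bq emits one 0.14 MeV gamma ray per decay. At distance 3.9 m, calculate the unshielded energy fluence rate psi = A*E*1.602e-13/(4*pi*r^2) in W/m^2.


psi = A * E * 1.602e-13 / (4*pi*r^2)
psi = 5.4566e+11 * 0.14 * 1.602e-13 / (4*pi*3.9^2)
psi = 6.4029e-05 W/m^2

6.4029e-05


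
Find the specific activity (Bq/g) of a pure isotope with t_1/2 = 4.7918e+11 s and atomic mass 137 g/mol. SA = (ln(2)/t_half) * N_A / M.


lambda = ln(2) / t_half = ln(2) / 4.7918e+11 = 1.446528e-12 /s
SA = lambda * N_A / M
SA = 1.446528e-12 * 6.022e23 / 137
SA = 6.3584e+09 Bq/g

6.3584e+09


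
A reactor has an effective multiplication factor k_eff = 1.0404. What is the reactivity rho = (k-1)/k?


rho = (k_eff - 1) / k_eff
rho = (1.0404 - 1) / 1.0404
rho = 0.038831

0.038831


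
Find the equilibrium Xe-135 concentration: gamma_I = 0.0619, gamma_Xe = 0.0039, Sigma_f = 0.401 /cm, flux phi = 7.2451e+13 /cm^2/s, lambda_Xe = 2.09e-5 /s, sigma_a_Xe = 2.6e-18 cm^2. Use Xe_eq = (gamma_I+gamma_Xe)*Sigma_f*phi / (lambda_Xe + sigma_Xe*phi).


Xe_eq = (gamma_I + gamma_Xe) * Sigma_f * phi / (lambda_Xe + sigma_Xe * phi)
Numerator = (0.0619 + 0.0039) * 0.401 * 7.2451e+13 = 1.911678e+12
Denominator = 2.09e-5 + 2.6e-18 * 7.2451e+13 = 2.092726e-04
Xe_eq = 1.911678e+12 / 2.092726e-04 = 9.1349e+15 /cm^3

9.1349e+15


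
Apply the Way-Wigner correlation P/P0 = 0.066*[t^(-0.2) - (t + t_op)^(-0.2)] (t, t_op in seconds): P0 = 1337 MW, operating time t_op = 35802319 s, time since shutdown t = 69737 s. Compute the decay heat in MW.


P/P0 = 0.066 * [t^(-0.2) - (t + t_op)^(-0.2)]
P/P0 = 0.066 * [69737^(-0.2) - (69737 + 35802319)^(-0.2)]
P/P0 = 0.066 * [0.1074750 - 0.03083534] = 0.005058218
P = 1337 * 0.005058218 = 6.7628 MW

6.7628


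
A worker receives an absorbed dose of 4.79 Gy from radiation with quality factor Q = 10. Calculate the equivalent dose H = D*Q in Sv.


H = D * Q
H = 4.79 * 10
H = 47.900 Sv

47.900


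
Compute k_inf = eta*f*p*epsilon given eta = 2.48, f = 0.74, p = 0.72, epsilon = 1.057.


k_inf = eta * f * p * epsilon
k_inf = 2.48 * 0.74 * 0.72 * 1.057
k_inf = 1.3967

1.3967


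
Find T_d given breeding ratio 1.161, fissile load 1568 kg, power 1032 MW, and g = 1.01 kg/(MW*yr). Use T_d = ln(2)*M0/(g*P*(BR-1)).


Breeding gain G = BR - 1 = 1.161 - 1 = 0.161
Fissile production rate = g * P * G = 1.01 * 1032 * 0.161 = 167.81352 kg/yr
T_d = ln(2) * M0 / (g * P * G)
T_d = ln(2) * 1568 / 167.81352 = 6.4766 yr

6.4766


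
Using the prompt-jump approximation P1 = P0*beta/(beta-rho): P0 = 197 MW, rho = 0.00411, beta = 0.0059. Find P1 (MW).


P1/P0 = beta / (beta - rho)
P1/P0 = 0.0059 / (0.0059 - 0.00411) = 3.296089
P1 = 197 * 3.296089 = 649.33 MW

649.33


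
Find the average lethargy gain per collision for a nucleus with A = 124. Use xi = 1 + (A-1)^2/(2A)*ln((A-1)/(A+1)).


xi = 1 + (A-1)^2/(2A) * ln((A-1)/(A+1))
xi = 1 + (124-1)^2/(2*124) * ln((124-1)/(124 +1))
xi = 0.016043

0.016043


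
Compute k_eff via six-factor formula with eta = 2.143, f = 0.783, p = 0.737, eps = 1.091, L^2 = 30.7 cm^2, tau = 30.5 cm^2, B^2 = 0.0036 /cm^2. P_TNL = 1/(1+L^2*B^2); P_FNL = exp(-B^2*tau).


k_inf = eta*f*p*eps = 2.143*0.783*0.737*1.091 = 1.349199
P_TNL = 1/(1 + L^2*B^2) = 1/(1 + 30.7*0.0036) = 0.9004791
P_FNL = exp(-B^2*tau) = exp(-0.0036*30.5) = 0.8960133
k_eff = k_inf * P_TNL * P_FNL = 1.349199 * 0.9004791 * 0.8960133
k_eff = 1.0886

1.0886


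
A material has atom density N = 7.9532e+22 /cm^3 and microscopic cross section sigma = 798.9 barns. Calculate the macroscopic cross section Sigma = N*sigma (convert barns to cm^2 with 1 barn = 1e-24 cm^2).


Sigma = N * sigma_barns * 1e-24
Sigma = 7.9532e+22 * 798.9 * 1e-24
Sigma = 63.538 /cm

63.538


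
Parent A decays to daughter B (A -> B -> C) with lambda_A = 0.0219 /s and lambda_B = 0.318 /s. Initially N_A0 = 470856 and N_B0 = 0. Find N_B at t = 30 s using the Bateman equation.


N_B(t) = lambda_A * N_A0 / (lambda_B - lambda_A) * [exp(-lambda_A*t) - exp(-lambda_B*t)]
exp(-0.0219*30) = 0.5184042; exp(-0.318*30) = 7.191685e-05
N_B = 0.0219 * 470856 / (0.318 - 0.0219) * (0.5184042 - 7.191685e-05)
N_B = 18051

18051


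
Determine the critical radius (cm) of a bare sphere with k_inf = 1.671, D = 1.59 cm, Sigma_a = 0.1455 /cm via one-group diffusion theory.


L^2 = D / Sigma_a = 1.59 / 0.1455 = 10.92784 cm^2
B_m^2 = (k_inf - 1) / L^2 = (1.671 - 1) / 10.92784 = 0.06140280 /cm^2
For a bare sphere: B_g = pi/R, so R_c = pi / sqrt(B_m^2)
R_c = pi / sqrt(0.06140280) = 12.678 cm

12.678


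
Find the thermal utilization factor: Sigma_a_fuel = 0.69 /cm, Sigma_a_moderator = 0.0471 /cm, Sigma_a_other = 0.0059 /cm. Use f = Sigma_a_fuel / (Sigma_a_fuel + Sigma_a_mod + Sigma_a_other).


f = Sigma_a_fuel / (Sigma_a_fuel + Sigma_a_mod + Sigma_a_other)
f = 0.69 / (0.69 + 0.0471 + 0.0059)
f = 0.92867

0.92867


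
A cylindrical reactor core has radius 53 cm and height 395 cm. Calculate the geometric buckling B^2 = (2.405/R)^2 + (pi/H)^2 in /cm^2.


B^2 = (2.405/R)^2 + (pi/H)^2
B^2 = (2.405/53)^2 + (pi/395)^2
B^2 = 0.0021224 /cm^2

0.0021224


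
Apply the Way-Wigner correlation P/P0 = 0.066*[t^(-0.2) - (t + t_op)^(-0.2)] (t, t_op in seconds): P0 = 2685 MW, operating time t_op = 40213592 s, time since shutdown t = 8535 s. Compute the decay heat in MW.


P/P0 = 0.066 * [t^(-0.2) - (t + t_op)^(-0.2)]
P/P0 = 0.066 * [8535^(-0.2) - (8535 + 40213592)^(-0.2)]
P/P0 = 0.066 * [0.1635910 - 0.03013748] = 0.008807932
P = 2685 * 0.008807932 = 23.649 MW

23.649


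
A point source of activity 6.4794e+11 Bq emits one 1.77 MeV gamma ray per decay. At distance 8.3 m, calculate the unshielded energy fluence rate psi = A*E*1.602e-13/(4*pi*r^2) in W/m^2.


psi = A * E * 1.602e-13 / (4*pi*r^2)
psi = 6.4794e+11 * 1.77 * 1.602e-13 / (4*pi*8.3^2)
psi = 2.1223e-04 W/m^2

2.1223e-04


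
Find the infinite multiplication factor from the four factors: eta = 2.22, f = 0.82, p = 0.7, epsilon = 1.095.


k_inf = eta * f * p * epsilon
k_inf = 2.22 * 0.82 * 0.7 * 1.095
k_inf = 1.3953

1.3953


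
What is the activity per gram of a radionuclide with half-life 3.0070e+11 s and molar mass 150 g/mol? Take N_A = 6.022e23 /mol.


lambda = ln(2) / t_half = ln(2) / 3.0070e+11 = 2.305112e-12 /s
SA = lambda * N_A / M
SA = 2.305112e-12 * 6.022e23 / 150
SA = 9.2543e+09 Bq/g

9.2543e+09


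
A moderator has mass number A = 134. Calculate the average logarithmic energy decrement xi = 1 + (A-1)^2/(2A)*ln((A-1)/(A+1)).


xi = 1 + (A-1)^2/(2A) * ln((A-1)/(A+1))
xi = 1 + (134-1)^2/(2*134) * ln((134-1)/(134 +1))
xi = 0.014851

0.014851


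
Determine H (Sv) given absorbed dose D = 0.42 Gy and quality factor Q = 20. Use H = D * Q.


H = D * Q
H = 0.42 * 20
H = 8.4000 Sv

8.4000


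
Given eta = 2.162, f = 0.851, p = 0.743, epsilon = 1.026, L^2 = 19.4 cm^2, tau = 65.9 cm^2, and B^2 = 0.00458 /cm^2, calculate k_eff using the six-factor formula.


k_inf = eta*f*p*eps = 2.162*0.851*0.743*1.026 = 1.402560
P_TNL = 1/(1 + L^2*B^2) = 1/(1 + 19.4*0.00458) = 0.9183985
P_FNL = exp(-B^2*tau) = exp(-0.00458*65.9) = 0.7394697
k_eff = k_inf * P_TNL * P_FNL = 1.402560 * 0.9183985 * 0.7394697
k_eff = 0.95252

0.95252


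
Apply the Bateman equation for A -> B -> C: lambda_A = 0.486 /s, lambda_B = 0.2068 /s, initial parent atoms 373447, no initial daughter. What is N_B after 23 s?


N_B(t) = lambda_A * N_A0 / (lambda_B - lambda_A) * [exp(-lambda_A*t) - exp(-lambda_B*t)]
exp(-0.486*23) = 1.397836e-05; exp(-0.2068*23) = 0.008596501
N_B = 0.486 * 373447 / (0.2068 - 0.486) * (1.397836e-05 - 0.008596501)
N_B = 5579.1

5579.1


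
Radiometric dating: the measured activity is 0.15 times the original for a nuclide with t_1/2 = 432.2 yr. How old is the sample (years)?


lambda = ln(2) / t_half = ln(2) / 432.2 = 0.001603765 /yr
t = -ln(A/A0) / lambda
t = -ln(0.15) / 0.001603765
t = 1182.9 yr

1182.9


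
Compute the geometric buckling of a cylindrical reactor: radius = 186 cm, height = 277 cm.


B^2 = (2.405/R)^2 + (pi/H)^2
B^2 = (2.405/186)^2 + (pi/277)^2
B^2 = 2.9582e-04 /cm^2

2.9582e-04


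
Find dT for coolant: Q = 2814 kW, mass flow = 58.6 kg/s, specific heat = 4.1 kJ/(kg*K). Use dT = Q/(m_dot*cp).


dT = Q / (m_dot * cp)
dT = 2814 / (58.6 * 4.1)
dT = 11.712 C

11.712


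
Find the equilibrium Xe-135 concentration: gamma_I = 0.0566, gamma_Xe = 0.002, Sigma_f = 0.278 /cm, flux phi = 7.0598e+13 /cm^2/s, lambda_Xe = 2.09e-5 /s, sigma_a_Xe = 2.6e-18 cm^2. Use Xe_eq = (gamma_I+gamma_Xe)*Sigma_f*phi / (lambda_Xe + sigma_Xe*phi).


Xe_eq = (gamma_I + gamma_Xe) * Sigma_f * phi / (lambda_Xe + sigma_Xe * phi)
Numerator = (0.0566 + 0.002) * 0.278 * 7.0598e+13 = 1.150098e+12
Denominator = 2.09e-5 + 2.6e-18 * 7.0598e+13 = 2.044548e-04
Xe_eq = 1.150098e+12 / 2.044548e-04 = 5.6252e+15 /cm^3

5.6252e+15


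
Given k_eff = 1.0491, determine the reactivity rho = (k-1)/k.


rho = (k_eff - 1) / k_eff
rho = (1.0491 - 1) / 1.0491
rho = 0.046802

0.046802


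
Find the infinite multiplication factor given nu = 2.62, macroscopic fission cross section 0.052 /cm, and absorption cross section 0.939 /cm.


k_inf = nu * Sigma_f / Sigma_a
k_inf = 2.62 * 0.052 / 0.939
k_inf = 0.14509

0.14509


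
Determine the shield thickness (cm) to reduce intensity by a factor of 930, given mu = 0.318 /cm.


x = ln(factor) / mu
x = ln(930) / 0.318
x = 21.494 cm

21.494


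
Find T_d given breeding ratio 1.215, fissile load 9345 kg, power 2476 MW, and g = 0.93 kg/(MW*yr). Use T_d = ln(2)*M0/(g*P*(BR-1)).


Breeding gain G = BR - 1 = 1.215 - 1 = 0.215
Fissile production rate = g * P * G = 0.93 * 2476 * 0.215 = 495.0762 kg/yr
T_d = ln(2) * M0 / (g * P * G)
T_d = ln(2) * 9345 / 495.0762 = 13.084 yr

13.084


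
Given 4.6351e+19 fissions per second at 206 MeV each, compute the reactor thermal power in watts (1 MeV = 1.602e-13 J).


P = fission_rate * E_MeV * 1.602e-13
P = 4.6351e+19 * 206 * 1.602e-13
P = 1.5296e+09 W

1.5296e+09


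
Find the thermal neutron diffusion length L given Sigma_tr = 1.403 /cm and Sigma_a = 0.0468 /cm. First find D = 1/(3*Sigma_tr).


D = 1 / (3 * Sigma_tr) = 1 / (3 * 1.403) = 0.2375861 cm
L = sqrt(D / Sigma_a)
L = sqrt(0.2375861 / 0.0468)
L = 2.2531 cm

2.2531


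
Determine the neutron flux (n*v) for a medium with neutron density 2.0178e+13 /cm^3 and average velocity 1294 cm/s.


phi = n * v
phi = 2.0178e+13 * 1294
phi = 2.6110e+16 /cm^2/s

2.6110e+16


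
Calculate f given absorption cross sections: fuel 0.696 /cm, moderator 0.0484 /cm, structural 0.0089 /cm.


f = Sigma_a_fuel / (Sigma_a_fuel + Sigma_a_mod + Sigma_a_other)
f = 0.696 / (0.696 + 0.0484 + 0.0089)
f = 0.92393

0.92393


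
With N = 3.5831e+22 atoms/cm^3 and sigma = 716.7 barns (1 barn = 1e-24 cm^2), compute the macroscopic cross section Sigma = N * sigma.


Sigma = N * sigma_barns * 1e-24
Sigma = 3.5831e+22 * 716.7 * 1e-24
Sigma = 25.680 /cm

25.680


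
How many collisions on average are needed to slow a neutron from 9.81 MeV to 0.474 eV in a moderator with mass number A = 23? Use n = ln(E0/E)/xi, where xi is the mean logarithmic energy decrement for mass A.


xi = 1 + (A-1)^2/(2A)*ln((A-1)/(A+1)) = 0.08448899 (for A = 23)
n = ln(E0/E) / xi
n = ln(9.81e6 / 0.474) / 0.08448899
n = ln(2.069620e+07) / 0.08448899 = 199.38

199.38


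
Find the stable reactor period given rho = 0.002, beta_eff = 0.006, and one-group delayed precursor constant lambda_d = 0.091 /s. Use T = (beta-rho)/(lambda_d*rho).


T = (beta - rho) / (lambda_d * rho)
T = (0.006 - 0.002) / (0.091 * 0.002)
T = 21.978 s

21.978


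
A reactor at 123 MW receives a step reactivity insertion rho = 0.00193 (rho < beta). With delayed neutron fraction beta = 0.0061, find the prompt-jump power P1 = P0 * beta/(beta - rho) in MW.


P1/P0 = beta / (beta - rho)
P1/P0 = 0.0061 / (0.0061 - 0.00193) = 1.462830
P1 = 123 * 1.462830 = 179.93 MW

179.93


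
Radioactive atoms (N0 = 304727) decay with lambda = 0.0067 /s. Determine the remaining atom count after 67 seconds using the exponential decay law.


N = N0 * exp(-lambda * t)
N = 304727 * exp(-0.0067 * 67)
N = 194516

194516


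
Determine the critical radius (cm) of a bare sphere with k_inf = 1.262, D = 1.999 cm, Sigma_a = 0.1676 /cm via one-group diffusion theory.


L^2 = D / Sigma_a = 1.999 / 0.1676 = 11.92721 cm^2
B_m^2 = (k_inf - 1) / L^2 = (1.262 - 1) / 11.92721 = 0.02196658 /cm^2
For a bare sphere: B_g = pi/R, so R_c = pi / sqrt(B_m^2)
R_c = pi / sqrt(0.02196658) = 21.197 cm

21.197


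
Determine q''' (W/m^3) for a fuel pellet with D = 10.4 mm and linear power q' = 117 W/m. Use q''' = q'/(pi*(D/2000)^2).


r = D / 2 / 1000 = 10.4 / 2 / 1000 = 0.0052 m
q''' = q' / (pi * r^2)
q''' = 117 / (pi * 0.0052^2)
q''' = 1.3773e+06 W/m^3

1.3773e+06


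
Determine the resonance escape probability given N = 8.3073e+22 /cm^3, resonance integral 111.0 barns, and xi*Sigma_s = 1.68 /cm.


p = exp(-N * I * 1e-24 / (xi*Sigma_s))
p = exp(-8.3073e+22 * 111.0 * 1e-24 / 1.68)
p = 0.0041330

0.0041330


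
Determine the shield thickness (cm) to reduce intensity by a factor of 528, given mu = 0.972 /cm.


x = ln(factor) / mu
x = ln(528) / 0.972
x = 6.4497 cm

6.4497


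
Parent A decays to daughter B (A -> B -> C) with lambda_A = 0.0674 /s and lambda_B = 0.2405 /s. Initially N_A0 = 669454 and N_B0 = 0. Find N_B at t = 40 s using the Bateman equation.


N_B(t) = lambda_A * N_A0 / (lambda_B - lambda_A) * [exp(-lambda_A*t) - exp(-lambda_B*t)]
exp(-0.0674*40) = 0.06747487; exp(-0.2405*40) = 6.638762e-05
N_B = 0.0674 * 669454 / (0.2405 - 0.0674) * (0.06747487 - 6.638762e-05)
N_B = 17571

17571


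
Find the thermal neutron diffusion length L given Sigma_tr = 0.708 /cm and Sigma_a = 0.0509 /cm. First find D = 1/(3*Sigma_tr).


D = 1 / (3 * Sigma_tr) = 1 / (3 * 0.708) = 0.4708098 cm
L = sqrt(D / Sigma_a)
L = sqrt(0.4708098 / 0.0509)
L = 3.0413 cm

3.0413


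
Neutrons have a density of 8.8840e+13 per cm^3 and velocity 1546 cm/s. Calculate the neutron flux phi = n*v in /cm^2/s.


phi = n * v
phi = 8.8840e+13 * 1546
phi = 1.3735e+17 /cm^2/s

1.3735e+17


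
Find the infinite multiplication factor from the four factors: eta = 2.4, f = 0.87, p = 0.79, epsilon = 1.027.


k_inf = eta * f * p * epsilon
k_inf = 2.4 * 0.87 * 0.79 * 1.027
k_inf = 1.6941

1.6941


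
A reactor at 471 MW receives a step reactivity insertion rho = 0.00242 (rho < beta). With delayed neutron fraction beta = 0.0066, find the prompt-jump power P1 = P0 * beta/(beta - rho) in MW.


P1/P0 = beta / (beta - rho)
P1/P0 = 0.0066 / (0.0066 - 0.00242) = 1.578947
P1 = 471 * 1.578947 = 743.68 MW

743.68


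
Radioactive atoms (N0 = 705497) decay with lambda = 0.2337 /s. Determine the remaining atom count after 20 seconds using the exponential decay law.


N = N0 * exp(-lambda * t)
N = 705497 * exp(-0.2337 * 20)
N = 6585.7

6585.7


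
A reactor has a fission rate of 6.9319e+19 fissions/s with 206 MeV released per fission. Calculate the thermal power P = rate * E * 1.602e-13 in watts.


P = fission_rate * E_MeV * 1.602e-13
P = 6.9319e+19 * 206 * 1.602e-13
P = 2.2876e+09 W

2.2876e+09


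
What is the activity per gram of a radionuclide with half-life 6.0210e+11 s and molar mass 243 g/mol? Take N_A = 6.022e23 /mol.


lambda = ln(2) / t_half = ln(2) / 6.0210e+11 = 1.151216e-12 /s
SA = lambda * N_A / M
SA = 1.151216e-12 * 6.022e23 / 243
SA = 2.8529e+09 Bq/g

2.8529e+09


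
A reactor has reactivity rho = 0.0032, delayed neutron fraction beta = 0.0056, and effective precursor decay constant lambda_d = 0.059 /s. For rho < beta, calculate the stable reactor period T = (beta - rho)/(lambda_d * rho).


T = (beta - rho) / (lambda_d * rho)
T = (0.0056 - 0.0032) / (0.059 * 0.0032)
T = 12.712 s

12.712


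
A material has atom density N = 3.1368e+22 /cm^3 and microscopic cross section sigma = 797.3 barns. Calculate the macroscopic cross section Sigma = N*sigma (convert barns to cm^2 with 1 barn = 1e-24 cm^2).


Sigma = N * sigma_barns * 1e-24
Sigma = 3.1368e+22 * 797.3 * 1e-24
Sigma = 25.010 /cm

25.010


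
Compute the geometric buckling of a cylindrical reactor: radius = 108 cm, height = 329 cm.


B^2 = (2.405/R)^2 + (pi/H)^2
B^2 = (2.405/108)^2 + (pi/329)^2
B^2 = 5.8707e-04 /cm^2

5.8707e-04


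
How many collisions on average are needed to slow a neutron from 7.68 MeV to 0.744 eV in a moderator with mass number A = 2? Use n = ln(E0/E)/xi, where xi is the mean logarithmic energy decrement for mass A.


xi = 1 + (A-1)^2/(2A)*ln((A-1)/(A+1)) = 0.7253469 (for A = 2)
n = ln(E0/E) / xi
n = ln(7.68e6 / 0.744) / 0.7253469
n = ln(1.032258e+07) / 0.7253469 = 22.265

22.265


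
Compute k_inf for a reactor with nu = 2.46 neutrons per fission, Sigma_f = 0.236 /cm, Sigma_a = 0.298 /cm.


k_inf = nu * Sigma_f / Sigma_a
k_inf = 2.46 * 0.236 / 0.298
k_inf = 1.9482

1.9482


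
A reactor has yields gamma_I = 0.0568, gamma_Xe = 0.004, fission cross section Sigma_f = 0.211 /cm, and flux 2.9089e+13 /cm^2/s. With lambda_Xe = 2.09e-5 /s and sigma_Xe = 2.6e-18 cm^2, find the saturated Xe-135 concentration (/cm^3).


Xe_eq = (gamma_I + gamma_Xe) * Sigma_f * phi / (lambda_Xe + sigma_Xe * phi)
Numerator = (0.0568 + 0.004) * 0.211 * 2.9089e+13 = 3.731770e+11
Denominator = 2.09e-5 + 2.6e-18 * 2.9089e+13 = 9.653140e-05
Xe_eq = 3.731770e+11 / 9.653140e-05 = 3.8659e+15 /cm^3

3.8659e+15


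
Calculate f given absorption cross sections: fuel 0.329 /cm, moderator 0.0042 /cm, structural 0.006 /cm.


f = Sigma_a_fuel / (Sigma_a_fuel + Sigma_a_mod + Sigma_a_other)
f = 0.329 / (0.329 + 0.0042 + 0.006)
f = 0.96993

0.96993


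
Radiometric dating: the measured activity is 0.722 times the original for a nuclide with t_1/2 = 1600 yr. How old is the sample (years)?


lambda = ln(2) / t_half = ln(2) / 1600 = 4.332170e-04 /yr
t = -ln(A/A0) / lambda
t = -ln(0.722) / 4.332170e-04
t = 751.89 yr

751.89


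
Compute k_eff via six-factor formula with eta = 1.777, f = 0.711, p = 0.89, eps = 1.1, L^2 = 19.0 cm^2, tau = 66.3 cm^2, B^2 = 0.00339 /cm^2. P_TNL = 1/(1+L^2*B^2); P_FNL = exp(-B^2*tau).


k_inf = eta*f*p*eps = 1.777*0.711*0.89*1.1 = 1.236915
P_TNL = 1/(1 + L^2*B^2) = 1/(1 + 19.0*0.00339) = 0.9394876
P_FNL = exp(-B^2*tau) = exp(-0.00339*66.3) = 0.7987103
k_eff = k_inf * P_TNL * P_FNL = 1.236915 * 0.9394876 * 0.7987103
k_eff = 0.92815

0.92815


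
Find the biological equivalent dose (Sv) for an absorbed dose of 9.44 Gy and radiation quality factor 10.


H = D * Q
H = 9.44 * 10
H = 94.400 Sv

94.400


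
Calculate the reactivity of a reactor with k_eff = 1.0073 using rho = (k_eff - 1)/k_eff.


rho = (k_eff - 1) / k_eff
rho = (1.0073 - 1) / 1.0073
rho = 0.0072471

0.0072471


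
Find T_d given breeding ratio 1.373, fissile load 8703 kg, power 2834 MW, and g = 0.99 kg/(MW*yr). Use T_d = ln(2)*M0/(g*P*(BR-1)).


Breeding gain G = BR - 1 = 1.373 - 1 = 0.373
Fissile production rate = g * P * G = 0.99 * 2834 * 0.373 = 1046.51118 kg/yr
T_d = ln(2) * M0 / (g * P * G)
T_d = ln(2) * 8703 / 1046.51118 = 5.7644 yr

5.7644


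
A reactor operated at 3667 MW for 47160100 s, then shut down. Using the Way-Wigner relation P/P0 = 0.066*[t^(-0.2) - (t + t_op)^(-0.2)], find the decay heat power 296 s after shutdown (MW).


P/P0 = 0.066 * [t^(-0.2) - (t + t_op)^(-0.2)]
P/P0 = 0.066 * [296^(-0.2) - (296 + 47160100)^(-0.2)]
P/P0 = 0.066 * [0.3204363 - 0.02919339] = 0.01922203
P = 3667 * 0.01922203 = 70.487 MW

70.487


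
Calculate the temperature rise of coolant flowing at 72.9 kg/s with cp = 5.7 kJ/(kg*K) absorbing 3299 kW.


dT = Q / (m_dot * cp)
dT = 3299 / (72.9 * 5.7)
dT = 7.9393 C

7.9393


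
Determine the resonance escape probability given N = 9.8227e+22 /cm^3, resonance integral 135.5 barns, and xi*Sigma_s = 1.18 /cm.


p = exp(-N * I * 1e-24 / (xi*Sigma_s))
p = exp(-9.8227e+22 * 135.5 * 1e-24 / 1.18)
p = 1.2630e-05

1.2630e-05


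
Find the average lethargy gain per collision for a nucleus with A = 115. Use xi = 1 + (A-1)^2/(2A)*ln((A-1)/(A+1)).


xi = 1 + (A-1)^2/(2A) * ln((A-1)/(A+1))
xi = 1 + (115-1)^2/(2*115) * ln((115-1)/(115 +1))
xi = 0.017291

0.017291


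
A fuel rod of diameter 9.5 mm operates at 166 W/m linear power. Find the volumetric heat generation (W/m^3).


r = D / 2 / 1000 = 9.5 / 2 / 1000 = 0.00475 m
q''' = q' / (pi * r^2)
q''' = 166 / (pi * 0.00475^2)
q''' = 2.3419e+06 W/m^3

2.3419e+06


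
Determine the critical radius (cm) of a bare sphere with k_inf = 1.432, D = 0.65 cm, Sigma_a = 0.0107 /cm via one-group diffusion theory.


L^2 = D / Sigma_a = 0.65 / 0.0107 = 60.74766 cm^2
B_m^2 = (k_inf - 1) / L^2 = (1.432 - 1) / 60.74766 = 0.007111385 /cm^2
For a bare sphere: B_g = pi/R, so R_c = pi / sqrt(B_m^2)
R_c = pi / sqrt(0.007111385) = 37.254 cm

37.254


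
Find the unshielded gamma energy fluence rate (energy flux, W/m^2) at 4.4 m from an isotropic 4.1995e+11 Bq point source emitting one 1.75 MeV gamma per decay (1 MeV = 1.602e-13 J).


psi = A * E * 1.602e-13 / (4*pi*r^2)
psi = 4.1995e+11 * 1.75 * 1.602e-13 / (4*pi*4.4^2)
psi = 4.8393e-04 W/m^2

4.8393e-04


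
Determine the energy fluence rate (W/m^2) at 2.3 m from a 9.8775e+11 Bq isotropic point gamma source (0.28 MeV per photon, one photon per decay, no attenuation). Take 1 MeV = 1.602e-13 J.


psi = A * E * 1.602e-13 / (4*pi*r^2)
psi = 9.8775e+11 * 0.28 * 1.602e-13 / (4*pi*2.3^2)
psi = 6.6650e-04 W/m^2

6.6650e-04


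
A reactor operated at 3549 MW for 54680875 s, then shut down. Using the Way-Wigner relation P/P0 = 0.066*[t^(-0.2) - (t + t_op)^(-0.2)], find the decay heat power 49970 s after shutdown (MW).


P/P0 = 0.066 * [t^(-0.2) - (t + t_op)^(-0.2)]
P/P0 = 0.066 * [49970^(-0.2) - (49970 + 54680875)^(-0.2)]
P/P0 = 0.066 * [0.1148836 - 0.02833698] = 0.005712077
P = 3549 * 0.005712077 = 20.272 MW

20.272


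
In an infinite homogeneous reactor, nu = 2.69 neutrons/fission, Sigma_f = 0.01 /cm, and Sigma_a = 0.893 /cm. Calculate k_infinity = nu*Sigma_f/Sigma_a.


k_inf = nu * Sigma_f / Sigma_a
k_inf = 2.69 * 0.01 / 0.893
k_inf = 0.030123

0.030123


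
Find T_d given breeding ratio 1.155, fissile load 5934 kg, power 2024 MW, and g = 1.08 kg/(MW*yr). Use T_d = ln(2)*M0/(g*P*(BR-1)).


Breeding gain G = BR - 1 = 1.155 - 1 = 0.155
Fissile production rate = g * P * G = 1.08 * 2024 * 0.155 = 338.8176 kg/yr
T_d = ln(2) * M0 / (g * P * G)
T_d = ln(2) * 5934 / 338.8176 = 12.140 yr

12.140


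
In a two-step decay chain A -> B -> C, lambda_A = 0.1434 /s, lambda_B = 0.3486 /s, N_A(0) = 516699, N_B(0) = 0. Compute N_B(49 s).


N_B(t) = lambda_A * N_A0 / (lambda_B - lambda_A) * [exp(-lambda_A*t) - exp(-lambda_B*t)]
exp(-0.1434*49) = 8.879457e-04; exp(-0.3486*49) = 3.816298e-08
N_B = 0.1434 * 516699 / (0.3486 - 0.1434) * (8.879457e-04 - 3.816298e-08)
N_B = 320.61

320.61


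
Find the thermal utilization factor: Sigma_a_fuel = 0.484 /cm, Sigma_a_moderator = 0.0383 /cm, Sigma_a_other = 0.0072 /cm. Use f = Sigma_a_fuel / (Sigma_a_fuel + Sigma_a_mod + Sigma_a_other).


f = Sigma_a_fuel / (Sigma_a_fuel + Sigma_a_mod + Sigma_a_other)
f = 0.484 / (0.484 + 0.0383 + 0.0072)
f = 0.91407

0.91407


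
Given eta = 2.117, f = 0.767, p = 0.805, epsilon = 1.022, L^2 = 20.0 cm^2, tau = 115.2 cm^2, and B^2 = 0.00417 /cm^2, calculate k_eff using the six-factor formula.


k_inf = eta*f*p*eps = 2.117*0.767*0.805*1.022 = 1.335866
P_TNL = 1/(1 + L^2*B^2) = 1/(1 + 20.0*0.00417) = 0.9230201
P_FNL = exp(-B^2*tau) = exp(-0.00417*115.2) = 0.6185458
k_eff = k_inf * P_TNL * P_FNL = 1.335866 * 0.9230201 * 0.6185458
k_eff = 0.76269

0.76269


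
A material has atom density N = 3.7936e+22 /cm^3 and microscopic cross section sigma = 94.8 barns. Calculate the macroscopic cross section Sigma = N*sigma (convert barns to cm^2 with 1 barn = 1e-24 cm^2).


Sigma = N * sigma_barns * 1e-24
Sigma = 3.7936e+22 * 94.8 * 1e-24
Sigma = 3.5963 /cm

3.5963


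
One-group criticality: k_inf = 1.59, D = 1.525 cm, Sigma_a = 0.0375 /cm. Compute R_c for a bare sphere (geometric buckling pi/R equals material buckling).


L^2 = D / Sigma_a = 1.525 / 0.0375 = 40.66667 cm^2
B_m^2 = (k_inf - 1) / L^2 = (1.59 - 1) / 40.66667 = 0.01450820 /cm^2
For a bare sphere: B_g = pi/R, so R_c = pi / sqrt(B_m^2)
R_c = pi / sqrt(0.01450820) = 26.082 cm

26.082


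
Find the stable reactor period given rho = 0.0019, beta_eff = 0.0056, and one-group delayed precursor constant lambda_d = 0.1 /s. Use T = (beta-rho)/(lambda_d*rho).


T = (beta - rho) / (lambda_d * rho)
T = (0.0056 - 0.0019) / (0.1 * 0.0019)
T = 19.474 s

19.474


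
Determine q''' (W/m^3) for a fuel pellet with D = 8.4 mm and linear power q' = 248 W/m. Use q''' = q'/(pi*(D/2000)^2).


r = D / 2 / 1000 = 8.4 / 2 / 1000 = 0.0042 m
q''' = q' / (pi * r^2)
q''' = 248 / (pi * 0.0042^2)
q''' = 4.4751e+06 W/m^3

4.4751e+06


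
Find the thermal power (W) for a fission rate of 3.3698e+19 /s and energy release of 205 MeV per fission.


P = fission_rate * E_MeV * 1.602e-13
P = 3.3698e+19 * 205 * 1.602e-13
P = 1.1067e+09 W

1.1067e+09


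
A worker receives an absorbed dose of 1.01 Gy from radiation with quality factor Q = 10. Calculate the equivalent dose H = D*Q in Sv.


H = D * Q
H = 1.01 * 10
H = 10.100 Sv

10.100


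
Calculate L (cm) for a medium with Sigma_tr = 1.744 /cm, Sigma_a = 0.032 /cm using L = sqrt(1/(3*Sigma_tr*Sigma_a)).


D = 1 / (3 * Sigma_tr) = 1 / (3 * 1.744) = 0.1911315 cm
L = sqrt(D / Sigma_a)
L = sqrt(0.1911315 / 0.032)
L = 2.4439 cm

2.4439


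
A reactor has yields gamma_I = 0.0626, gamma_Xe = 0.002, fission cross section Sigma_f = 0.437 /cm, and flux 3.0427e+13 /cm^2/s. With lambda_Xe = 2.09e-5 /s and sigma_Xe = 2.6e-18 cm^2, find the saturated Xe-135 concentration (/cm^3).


Xe_eq = (gamma_I + gamma_Xe) * Sigma_f * phi / (lambda_Xe + sigma_Xe * phi)
Numerator = (0.0626 + 0.002) * 0.437 * 3.0427e+13 = 8.589603e+11
Denominator = 2.09e-5 + 2.6e-18 * 3.0427e+13 = 1.000102e-04
Xe_eq = 8.589603e+11 / 1.000102e-04 = 8.5887e+15 /cm^3

8.5887e+15


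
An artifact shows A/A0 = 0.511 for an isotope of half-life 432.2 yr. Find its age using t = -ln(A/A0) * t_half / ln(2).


lambda = ln(2) / t_half = ln(2) / 432.2 = 0.001603765 /yr
t = -ln(A/A0) / lambda
t = -ln(0.511) / 0.001603765
t = 418.63 yr

418.63


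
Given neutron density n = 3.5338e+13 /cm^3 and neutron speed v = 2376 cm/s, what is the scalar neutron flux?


phi = n * v
phi = 3.5338e+13 * 2376
phi = 8.3963e+16 /cm^2/s

8.3963e+16


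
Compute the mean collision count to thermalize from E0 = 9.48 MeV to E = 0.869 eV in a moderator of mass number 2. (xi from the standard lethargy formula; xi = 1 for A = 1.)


xi = 1 + (A-1)^2/(2A)*ln((A-1)/(A+1)) = 0.7253469 (for A = 2)
n = ln(E0/E) / xi
n = ln(9.48e6 / 0.869) / 0.7253469
n = ln(1.090909e+07) / 0.7253469 = 22.341

22.341


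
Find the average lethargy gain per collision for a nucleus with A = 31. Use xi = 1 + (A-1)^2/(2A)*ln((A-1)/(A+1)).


xi = 1 + (A-1)^2/(2A) * ln((A-1)/(A+1))
xi = 1 + (31-1)^2/(2*31) * ln((31-1)/(31 +1))
xi = 0.063150

0.063150


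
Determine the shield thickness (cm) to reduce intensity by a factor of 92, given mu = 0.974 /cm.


x = ln(factor) / mu
x = ln(92) / 0.974
x = 4.6425 cm

4.6425


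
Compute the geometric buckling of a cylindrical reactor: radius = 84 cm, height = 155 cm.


B^2 = (2.405/R)^2 + (pi/H)^2
B^2 = (2.405/84)^2 + (pi/155)^2
B^2 = 0.0012305 /cm^2

0.0012305


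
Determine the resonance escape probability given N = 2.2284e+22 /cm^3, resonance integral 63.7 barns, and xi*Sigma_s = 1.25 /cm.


p = exp(-N * I * 1e-24 / (xi*Sigma_s))
p = exp(-2.2284e+22 * 63.7 * 1e-24 / 1.25)
p = 0.32123

0.32123


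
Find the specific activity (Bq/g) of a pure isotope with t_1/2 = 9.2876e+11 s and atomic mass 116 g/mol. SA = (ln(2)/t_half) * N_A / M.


lambda = ln(2) / t_half = ln(2) / 9.2876e+11 = 7.463146e-13 /s
SA = lambda * N_A / M
SA = 7.463146e-13 * 6.022e23 / 116
SA = 3.8744e+09 Bq/g

3.8744e+09


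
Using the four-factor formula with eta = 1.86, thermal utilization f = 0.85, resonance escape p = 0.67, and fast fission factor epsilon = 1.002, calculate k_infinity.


k_inf = eta * f * p * epsilon
k_inf = 1.86 * 0.85 * 0.67 * 1.002
k_inf = 1.0614

1.0614


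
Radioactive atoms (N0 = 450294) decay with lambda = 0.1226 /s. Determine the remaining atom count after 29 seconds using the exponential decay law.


N = N0 * exp(-lambda * t)
N = 450294 * exp(-0.1226 * 29)
N = 12865

12865


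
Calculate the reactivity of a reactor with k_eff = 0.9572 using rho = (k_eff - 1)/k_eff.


rho = (k_eff - 1) / k_eff
rho = (0.9572 - 1) / 0.9572
rho = -0.044714

-0.044714


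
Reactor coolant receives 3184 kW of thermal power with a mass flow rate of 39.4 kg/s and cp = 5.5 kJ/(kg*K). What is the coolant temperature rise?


dT = Q / (m_dot * cp)
dT = 3184 / (39.4 * 5.5)
dT = 14.693 C

14.693


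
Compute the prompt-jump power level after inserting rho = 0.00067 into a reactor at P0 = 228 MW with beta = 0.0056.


P1/P0 = beta / (beta - rho)
P1/P0 = 0.0056 / (0.0056 - 0.00067) = 1.135903
P1 = 228 * 1.135903 = 258.99 MW

258.99


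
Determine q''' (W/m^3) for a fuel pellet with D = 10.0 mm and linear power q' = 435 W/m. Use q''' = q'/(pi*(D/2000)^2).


r = D / 2 / 1000 = 10.0 / 2 / 1000 = 0.005 m
q''' = q' / (pi * r^2)
q''' = 435 / (pi * 0.005^2)
q''' = 5.5386e+06 W/m^3

5.5386e+06


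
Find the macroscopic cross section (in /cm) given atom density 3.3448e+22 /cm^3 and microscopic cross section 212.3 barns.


Sigma = N * sigma_barns * 1e-24
Sigma = 3.3448e+22 * 212.3 * 1e-24
Sigma = 7.1010 /cm

7.1010


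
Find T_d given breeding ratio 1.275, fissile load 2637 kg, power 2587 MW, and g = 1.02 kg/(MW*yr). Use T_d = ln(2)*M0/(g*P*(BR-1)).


Breeding gain G = BR - 1 = 1.275 - 1 = 0.275
Fissile production rate = g * P * G = 1.02 * 2587 * 0.275 = 725.6535 kg/yr
T_d = ln(2) * M0 / (g * P * G)
T_d = ln(2) * 2637 / 725.6535 = 2.5189 yr

2.5189


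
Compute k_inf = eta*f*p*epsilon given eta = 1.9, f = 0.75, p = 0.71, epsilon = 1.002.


k_inf = eta * f * p * epsilon
k_inf = 1.9 * 0.75 * 0.71 * 1.002
k_inf = 1.0138

1.0138


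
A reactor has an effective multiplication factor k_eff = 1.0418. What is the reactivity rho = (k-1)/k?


rho = (k_eff - 1) / k_eff
rho = (1.0418 - 1) / 1.0418
rho = 0.040123

0.040123


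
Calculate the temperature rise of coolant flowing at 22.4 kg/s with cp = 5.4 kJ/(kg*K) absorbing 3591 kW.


dT = Q / (m_dot * cp)
dT = 3591 / (22.4 * 5.4)
dT = 29.688 C

29.688


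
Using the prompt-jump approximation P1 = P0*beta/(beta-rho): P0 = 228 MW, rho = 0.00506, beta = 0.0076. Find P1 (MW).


P1/P0 = beta / (beta - rho)
P1/P0 = 0.0076 / (0.0076 - 0.00506) = 2.992126
P1 = 228 * 2.992126 = 682.20 MW

682.20


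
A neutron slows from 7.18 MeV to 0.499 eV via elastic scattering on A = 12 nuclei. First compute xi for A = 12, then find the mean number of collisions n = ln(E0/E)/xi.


xi = 1 + (A-1)^2/(2A)*ln((A-1)/(A+1)) = 0.1577690 (for A = 12)
n = ln(E0/E) / xi
n = ln(7.18e6 / 0.499) / 0.1577690
n = ln(1.438878e+07) / 0.1577690 = 104.47

104.47


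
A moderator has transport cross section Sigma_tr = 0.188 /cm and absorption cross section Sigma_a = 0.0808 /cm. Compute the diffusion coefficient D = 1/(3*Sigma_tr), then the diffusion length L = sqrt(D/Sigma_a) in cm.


D = 1 / (3 * Sigma_tr) = 1 / (3 * 0.188) = 1.773050 cm
L = sqrt(D / Sigma_a)
L = sqrt(1.773050 / 0.0808)
L = 4.6844 cm

4.6844


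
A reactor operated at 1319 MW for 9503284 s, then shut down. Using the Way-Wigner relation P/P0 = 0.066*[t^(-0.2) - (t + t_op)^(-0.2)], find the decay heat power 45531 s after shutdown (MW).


P/P0 = 0.066 * [t^(-0.2) - (t + t_op)^(-0.2)]
P/P0 = 0.066 * [45531^(-0.2) - (45531 + 9503284)^(-0.2)]
P/P0 = 0.066 * [0.1170411 - 0.04018002] = 0.005072831
P = 1319 * 0.005072831 = 6.6911 MW

6.6911


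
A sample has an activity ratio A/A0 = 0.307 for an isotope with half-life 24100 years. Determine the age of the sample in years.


lambda = ln(2) / t_half = ln(2) / 24100 = 2.876129e-05 /yr
t = -ln(A/A0) / lambda
t = -ln(0.307) / 2.876129e-05
t = 41059 yr

41059


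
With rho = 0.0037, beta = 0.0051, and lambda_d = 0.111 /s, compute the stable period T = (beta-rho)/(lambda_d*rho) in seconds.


T = (beta - rho) / (lambda_d * rho)
T = (0.0051 - 0.0037) / (0.111 * 0.0037)
T = 3.4088 s

3.4088


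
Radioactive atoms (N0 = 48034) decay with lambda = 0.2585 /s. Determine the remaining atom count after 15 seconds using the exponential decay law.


N = N0 * exp(-lambda * t)
N = 48034 * exp(-0.2585 * 15)
N = 994.42

994.42


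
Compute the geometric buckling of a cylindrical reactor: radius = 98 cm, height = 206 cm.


B^2 = (2.405/R)^2 + (pi/H)^2
B^2 = (2.405/98)^2 + (pi/206)^2
B^2 = 8.3483e-04 /cm^2

8.3483e-04


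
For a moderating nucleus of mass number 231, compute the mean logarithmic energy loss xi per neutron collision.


xi = 1 + (A-1)^2/(2A) * ln((A-1)/(A+1))
xi = 1 + (231-1)^2/(2*231) * ln((231-1)/(231 +1))
xi = 0.0086331

0.0086331


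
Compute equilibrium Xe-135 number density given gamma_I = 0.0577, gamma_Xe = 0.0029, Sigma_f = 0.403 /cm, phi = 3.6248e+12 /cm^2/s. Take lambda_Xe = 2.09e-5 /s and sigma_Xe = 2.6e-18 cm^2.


Xe_eq = (gamma_I + gamma_Xe) * Sigma_f * phi / (lambda_Xe + sigma_Xe * phi)
Numerator = (0.0577 + 0.0029) * 0.403 * 3.6248e+12 = 8.852414e+10
Denominator = 2.09e-5 + 2.6e-18 * 3.6248e+12 = 3.032448e-05
Xe_eq = 8.852414e+10 / 3.032448e-05 = 2.9192e+15 /cm^3

2.9192e+15


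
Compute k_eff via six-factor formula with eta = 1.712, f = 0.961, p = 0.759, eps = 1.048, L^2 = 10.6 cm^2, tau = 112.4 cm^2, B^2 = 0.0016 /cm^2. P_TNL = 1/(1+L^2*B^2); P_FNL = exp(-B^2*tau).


k_inf = eta*f*p*eps = 1.712*0.961*0.759*1.048 = 1.308670
P_TNL = 1/(1 + L^2*B^2) = 1/(1 + 10.6*0.0016) = 0.9833228
P_FNL = exp(-B^2*tau) = exp(-0.0016*112.4) = 0.8354039
k_eff = k_inf * P_TNL * P_FNL = 1.308670 * 0.9833228 * 0.8354039
k_eff = 1.0750

1.0750


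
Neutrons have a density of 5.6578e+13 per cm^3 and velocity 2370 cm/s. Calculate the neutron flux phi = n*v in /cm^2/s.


phi = n * v
phi = 5.6578e+13 * 2370
phi = 1.3409e+17 /cm^2/s

1.3409e+17


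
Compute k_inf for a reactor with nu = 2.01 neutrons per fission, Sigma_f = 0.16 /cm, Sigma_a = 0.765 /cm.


k_inf = nu * Sigma_f / Sigma_a
k_inf = 2.01 * 0.16 / 0.765
k_inf = 0.42039

0.42039


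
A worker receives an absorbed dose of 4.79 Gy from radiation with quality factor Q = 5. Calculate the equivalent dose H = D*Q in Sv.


H = D * Q
H = 4.79 * 5
H = 23.950 Sv

23.950


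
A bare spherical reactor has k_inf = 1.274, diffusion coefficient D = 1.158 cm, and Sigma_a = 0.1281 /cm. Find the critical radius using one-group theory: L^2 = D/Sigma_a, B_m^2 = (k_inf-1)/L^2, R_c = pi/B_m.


L^2 = D / Sigma_a = 1.158 / 0.1281 = 9.039813 cm^2
B_m^2 = (k_inf - 1) / L^2 = (1.274 - 1) / 9.039813 = 0.03031036 /cm^2
For a bare sphere: B_g = pi/R, so R_c = pi / sqrt(B_m^2)
R_c = pi / sqrt(0.03031036) = 18.045 cm

18.045


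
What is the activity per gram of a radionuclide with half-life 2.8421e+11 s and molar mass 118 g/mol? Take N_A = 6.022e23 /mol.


lambda = ln(2) / t_half = ln(2) / 2.8421e+11 = 2.438856e-12 /s
SA = lambda * N_A / M
SA = 2.438856e-12 * 6.022e23 / 118
SA = 1.2446e+10 Bq/g

1.2446e+10


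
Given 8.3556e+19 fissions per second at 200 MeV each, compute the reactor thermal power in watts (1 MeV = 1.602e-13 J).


P = fission_rate * E_MeV * 1.602e-13
P = 8.3556e+19 * 200 * 1.602e-13
P = 2.6771e+09 W

2.6771e+09


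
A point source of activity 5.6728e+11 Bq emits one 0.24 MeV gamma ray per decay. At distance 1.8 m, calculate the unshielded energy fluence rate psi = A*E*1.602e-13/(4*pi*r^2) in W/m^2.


psi = A * E * 1.602e-13 / (4*pi*r^2)
psi = 5.6728e+11 * 0.24 * 1.602e-13 / (4*pi*1.8^2)
psi = 5.3569e-04 W/m^2

5.3569e-04


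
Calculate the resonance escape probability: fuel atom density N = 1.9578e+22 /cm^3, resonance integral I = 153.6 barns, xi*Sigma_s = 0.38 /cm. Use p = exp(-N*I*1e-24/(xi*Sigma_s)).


p = exp(-N * I * 1e-24 / (xi*Sigma_s))
p = exp(-1.9578e+22 * 153.6 * 1e-24 / 0.38)
p = 3.6572e-04

3.6572e-04


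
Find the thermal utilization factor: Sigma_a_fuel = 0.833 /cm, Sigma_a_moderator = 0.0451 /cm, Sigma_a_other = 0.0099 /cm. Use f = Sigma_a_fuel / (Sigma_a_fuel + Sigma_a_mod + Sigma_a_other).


f = Sigma_a_fuel / (Sigma_a_fuel + Sigma_a_mod + Sigma_a_other)
f = 0.833 / (0.833 + 0.0451 + 0.0099)
f = 0.93806

0.93806
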